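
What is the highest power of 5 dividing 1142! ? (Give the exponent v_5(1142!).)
v_5(1142!) = 283

Legendre's formula: v_p(n!) = Σ_{k ≥ 1} ⌊n / p^k⌋. For p = 5, n = 1142, the terms are:
  ⌊1142/5^1⌋ = ⌊1142/5⌋ = 228
  ⌊1142/5^2⌋ = ⌊1142/25⌋ = 45
  ⌊1142/5^3⌋ = ⌊1142/125⌋ = 9
  ⌊1142/5^4⌋ = ⌊1142/625⌋ = 1
(the next term ⌊1142/5^5⌋ = 0, terminating the sum). Summing: v_5(1142!) = 228 + 45 + 9 + 1 = 283.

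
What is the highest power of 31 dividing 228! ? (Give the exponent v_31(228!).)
v_31(228!) = 7

Legendre's formula: v_p(n!) = Σ_{k ≥ 1} ⌊n / p^k⌋. For p = 31, n = 228, the terms are:
  ⌊228/31^1⌋ = ⌊228/31⌋ = 7
(the next term ⌊228/31^2⌋ = 0, terminating the sum). Summing: v_31(228!) = 7 = 7.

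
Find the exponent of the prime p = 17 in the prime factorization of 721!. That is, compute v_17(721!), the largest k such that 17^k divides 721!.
v_17(721!) = 44

Legendre's formula: v_p(n!) = Σ_{k ≥ 1} ⌊n / p^k⌋. For p = 17, n = 721, the terms are:
  ⌊721/17^1⌋ = ⌊721/17⌋ = 42
  ⌊721/17^2⌋ = ⌊721/289⌋ = 2
(the next term ⌊721/17^3⌋ = 0, terminating the sum). Summing: v_17(721!) = 42 + 2 = 44.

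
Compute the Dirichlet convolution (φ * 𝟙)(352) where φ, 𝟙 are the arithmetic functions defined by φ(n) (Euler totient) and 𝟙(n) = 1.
(φ * 𝟙)(352) = 352

Divisors of 352: [1, 2, 4, 8, 11, 16, 22, 32, 44, 88, 176, 352]. For each d | 352:
  d = 1: φ(1) · 𝟙(352/1) = 1 · 1 = 1
  d = 2: φ(2) · 𝟙(352/2) = 1 · 1 = 1
  d = 4: φ(4) · 𝟙(352/4) = 2 · 1 = 2
  d = 8: φ(8) · 𝟙(352/8) = 4 · 1 = 4
  d = 11: φ(11) · 𝟙(352/11) = 10 · 1 = 10
  d = 16: φ(16) · 𝟙(352/16) = 8 · 1 = 8
  d = 22: φ(22) · 𝟙(352/22) = 10 · 1 = 10
  d = 32: φ(32) · 𝟙(352/32) = 16 · 1 = 16
  d = 44: φ(44) · 𝟙(352/44) = 20 · 1 = 20
  d = 88: φ(88) · 𝟙(352/88) = 40 · 1 = 40
  d = 176: φ(176) · 𝟙(352/176) = 80 · 1 = 80
  d = 352: φ(352) · 𝟙(352/352) = 160 · 1 = 160
Summing: (φ * 𝟙)(352) = 1 + 1 + 2 + 4 + 10 + 8 + 10 + 16 + 20 + 40 + 80 + 160 = 352.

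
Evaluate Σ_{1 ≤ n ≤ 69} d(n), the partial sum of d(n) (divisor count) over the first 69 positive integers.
Σ_{n ≤ 69} d(n) = 304

Compute d(n) for each 1 ≤ n ≤ 69: d(1) = 1, d(2) = 2, d(3) = 2, d(4) = 3, d(5) = 2, d(6) = 4, d(7) = 2, d(8) = 4, d(9) = 3, d(10) = 4, d(11) = 2, d(12) = 6, d(13) = 2, d(14) = 4, d(15) = 4, d(16) = 5, d(17) = 2, d(18) = 6, d(19) = 2, d(20) = 6, d(21) = 4, d(22) = 4, d(23) = 2, d(24) = 8, d(25) = 3, d(26) = 4, d(27) = 4, d(28) = 6, d(29) = 2, d(30) = 8, d(31) = 2, d(32) = 6, d(33) = 4, d(34) = 4, d(35) = 4, d(36) = 9, d(37) = 2, d(38) = 4, d(39) = 4, d(40) = 8, d(41) = 2, d(42) = 8, d(43) = 2, d(44) = 6, d(45) = 6, d(46) = 4, d(47) = 2, d(48) = 10, d(49) = 3, d(50) = 6, d(51) = 4, d(52) = 6, d(53) = 2, d(54) = 8, d(55) = 4, d(56) = 8, d(57) = 4, d(58) = 4, d(59) = 2, d(60) = 12, d(61) = 2, d(62) = 4, d(63) = 6, d(64) = 7, d(65) = 4, d(66) = 8, d(67) = 2, d(68) = 6, d(69) = 4. Summing all 69 values: 304. (Dirichlet's divisor formula: Σ_{n ≤ x} d(n) = x ln(x) + (2γ − 1) x + O(√x). For x = 69, the asymptotic estimate is ≈ 302.81.)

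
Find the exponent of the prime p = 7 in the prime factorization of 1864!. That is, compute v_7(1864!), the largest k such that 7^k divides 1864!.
v_7(1864!) = 309

Legendre's formula: v_p(n!) = Σ_{k ≥ 1} ⌊n / p^k⌋. For p = 7, n = 1864, the terms are:
  ⌊1864/7^1⌋ = ⌊1864/7⌋ = 266
  ⌊1864/7^2⌋ = ⌊1864/49⌋ = 38
  ⌊1864/7^3⌋ = ⌊1864/343⌋ = 5
(the next term ⌊1864/7^4⌋ = 0, terminating the sum). Summing: v_7(1864!) = 266 + 38 + 5 = 309.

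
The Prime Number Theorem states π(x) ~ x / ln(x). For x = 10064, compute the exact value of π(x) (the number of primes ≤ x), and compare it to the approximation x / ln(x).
π(10064) = 1234;  x/ln(x) ≈ 1091.93;  relative error ≈ 11.51%.

Directly count primes up to 10064: π(10064) = 1234. The PNT approximation gives 10064/ln(10064) ≈ 10064/9.21672 ≈ 1091.93. Relative error (π(x) − x/ln(x)) / π(x) ≈ 11.51%; the approximation is known to undercount slightly (Li(x) is a better estimate).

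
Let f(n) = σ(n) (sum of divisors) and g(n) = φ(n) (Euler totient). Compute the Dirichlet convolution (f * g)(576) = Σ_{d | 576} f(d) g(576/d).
(σ * φ)(576) = 12096

Divisors of 576: [1, 2, 3, 4, 6, 8, 9, 12, 16, 18, 24, 32, 36, 48, 64, 72, 96, 144, 192, 288, 576]. For each d | 576:
  d = 1: σ(1) · φ(576/1) = 1 · 192 = 192
  d = 2: σ(2) · φ(576/2) = 3 · 96 = 288
  d = 3: σ(3) · φ(576/3) = 4 · 64 = 256
  d = 4: σ(4) · φ(576/4) = 7 · 48 = 336
  d = 6: σ(6) · φ(576/6) = 12 · 32 = 384
  d = 8: σ(8) · φ(576/8) = 15 · 24 = 360
  d = 9: σ(9) · φ(576/9) = 13 · 32 = 416
  d = 12: σ(12) · φ(576/12) = 28 · 16 = 448
  d = 16: σ(16) · φ(576/16) = 31 · 12 = 372
  d = 18: σ(18) · φ(576/18) = 39 · 16 = 624
  d = 24: σ(24) · φ(576/24) = 60 · 8 = 480
  d = 32: σ(32) · φ(576/32) = 63 · 6 = 378
  d = 36: σ(36) · φ(576/36) = 91 · 8 = 728
  d = 48: σ(48) · φ(576/48) = 124 · 4 = 496
  d = 64: σ(64) · φ(576/64) = 127 · 6 = 762
  d = 72: σ(72) · φ(576/72) = 195 · 4 = 780
  d = 96: σ(96) · φ(576/96) = 252 · 2 = 504
  d = 144: σ(144) · φ(576/144) = 403 · 2 = 806
  d = 192: σ(192) · φ(576/192) = 508 · 2 = 1016
  d = 288: σ(288) · φ(576/288) = 819 · 1 = 819
  d = 576: σ(576) · φ(576/576) = 1651 · 1 = 1651
Summing: (σ * φ)(576) = 192 + 288 + 256 + 336 + 384 + 360 + 416 + 448 + 372 + 624 + 480 + 378 + 728 + 496 + 762 + 780 + 504 + 806 + 1016 + 819 + 1651 = 12096.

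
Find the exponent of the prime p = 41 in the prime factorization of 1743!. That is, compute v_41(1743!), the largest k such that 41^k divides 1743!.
v_41(1743!) = 43

Legendre's formula: v_p(n!) = Σ_{k ≥ 1} ⌊n / p^k⌋. For p = 41, n = 1743, the terms are:
  ⌊1743/41^1⌋ = ⌊1743/41⌋ = 42
  ⌊1743/41^2⌋ = ⌊1743/1681⌋ = 1
(the next term ⌊1743/41^3⌋ = 0, terminating the sum). Summing: v_41(1743!) = 42 + 1 = 43.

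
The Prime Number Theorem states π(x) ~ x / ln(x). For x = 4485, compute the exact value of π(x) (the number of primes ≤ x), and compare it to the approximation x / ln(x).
π(4485) = 609;  x/ln(x) ≈ 533.39;  relative error ≈ 12.42%.

Directly count primes up to 4485: π(4485) = 609. The PNT approximation gives 4485/ln(4485) ≈ 4485/8.40849 ≈ 533.39. Relative error (π(x) − x/ln(x)) / π(x) ≈ 12.42%; the approximation is known to undercount slightly (Li(x) is a better estimate).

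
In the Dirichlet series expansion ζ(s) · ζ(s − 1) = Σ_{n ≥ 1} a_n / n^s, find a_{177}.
σ(177) = 240

In the product (Σ m^0/m^s)(Σ k / k^s) = Σ (Σ_{d | n} d) / n^s, the coefficient of 1/n^s is σ(n) = Σ_{d | n} d. For n = 177, divisors are [1, 3, 59, 177]; summing: σ(177) = 240.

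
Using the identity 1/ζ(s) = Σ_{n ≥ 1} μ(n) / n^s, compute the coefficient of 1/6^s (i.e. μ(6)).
μ(6) = 1

Factor n = 6 = 2 · 3. μ(n) = 0 if any exponent ≥ 2 (not squarefree); otherwise μ(n) = (−1)^{ω(n)} where ω(n) is the number of distinct prime factors. Applying: μ(6) = 1.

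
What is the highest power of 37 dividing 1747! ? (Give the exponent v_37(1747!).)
v_37(1747!) = 48

Legendre's formula: v_p(n!) = Σ_{k ≥ 1} ⌊n / p^k⌋. For p = 37, n = 1747, the terms are:
  ⌊1747/37^1⌋ = ⌊1747/37⌋ = 47
  ⌊1747/37^2⌋ = ⌊1747/1369⌋ = 1
(the next term ⌊1747/37^3⌋ = 0, terminating the sum). Summing: v_37(1747!) = 47 + 1 = 48.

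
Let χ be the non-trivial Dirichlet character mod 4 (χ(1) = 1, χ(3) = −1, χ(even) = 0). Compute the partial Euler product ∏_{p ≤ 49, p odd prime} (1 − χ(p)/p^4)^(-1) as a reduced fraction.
∏ = 424022009220093808147330044599350686845258380222853/428762185161728930691534489551822091105495385374720

The odd primes p ≤ 49 are [3, 5, 7, 11, 13, 17, 19, 23, 29, 31, 37, 41, 43, 47]. For each, χ(p) = 1 if p ≡ 1 mod 4, χ(p) = −1 if p ≡ 3 mod 4. Taking (1 − χ(p)/p^4)^(-1) = p^4/(p^4 − χ(p)): (1 − (-1)/3^4)^(-1) · (1 − (1)/5^4)^(-1) · (1 − (-1)/7^4)^(-1) · (1 − (-1)/11^4)^(-1) · (1 − (1)/13^4)^(-1) · (1 − (1)/17^4)^(-1) · (1 − (-1)/19^4)^(-1) · (1 − (-1)/23^4)^(-1) · (1 − (1)/29^4)^(-1) · (1 − (-1)/31^4)^(-1) · (1 − (1)/37^4)^(-1) · (1 − (1)/41^4)^(-1) · (1 − (-1)/43^4)^(-1) · (1 − (-1)/47^4)^(-1) = 424022009220093808147330044599350686845258380222853/428762185161728930691534489551822091105495385374720.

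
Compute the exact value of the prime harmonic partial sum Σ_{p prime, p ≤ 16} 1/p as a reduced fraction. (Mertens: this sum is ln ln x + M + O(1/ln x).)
Σ 1/p = 40361/30030

π(16) = 6, so the primes ≤ 16 are [2, 3, 5, 7, 11, 13]. Summing 1/p over these primes: 40361/30030 ≈ 1.3440. Mertens estimate ln ln(16) + 0.2615 ≈ 1.2813.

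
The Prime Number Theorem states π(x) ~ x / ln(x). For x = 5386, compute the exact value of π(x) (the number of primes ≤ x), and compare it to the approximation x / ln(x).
π(5386) = 709;  x/ln(x) ≈ 626.89;  relative error ≈ 11.58%.

Directly count primes up to 5386: π(5386) = 709. The PNT approximation gives 5386/ln(5386) ≈ 5386/8.59156 ≈ 626.89. Relative error (π(x) − x/ln(x)) / π(x) ≈ 11.58%; the approximation is known to undercount slightly (Li(x) is a better estimate).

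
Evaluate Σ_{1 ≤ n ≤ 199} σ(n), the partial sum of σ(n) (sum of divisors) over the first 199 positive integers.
Σ_{n ≤ 199} σ(n) = 32579

Compute σ(n) for each 1 ≤ n ≤ 199: σ(1) = 1, σ(2) = 3, σ(3) = 4, σ(4) = 7, σ(5) = 6, σ(6) = 12, σ(7) = 8, σ(8) = 15, σ(9) = 13, σ(10) = 18, σ(11) = 12, σ(12) = 28, σ(13) = 14, σ(14) = 24, σ(15) = 24, σ(16) = 31, σ(17) = 18, σ(18) = 39, σ(19) = 20, σ(20) = 42, σ(21) = 32, σ(22) = 36, σ(23) = 24, σ(24) = 60, σ(25) = 31, σ(26) = 42, σ(27) = 40, σ(28) = 56, σ(29) = 30, σ(30) = 72, σ(31) = 32, σ(32) = 63, σ(33) = 48, σ(34) = 54, σ(35) = 48, σ(36) = 91, σ(37) = 38, σ(38) = 60, σ(39) = 56, σ(40) = 90, σ(41) = 42, σ(42) = 96, σ(43) = 44, σ(44) = 84, σ(45) = 78, σ(46) = 72, σ(47) = 48, σ(48) = 124, σ(49) = 57, σ(50) = 93, σ(51) = 72, σ(52) = 98, σ(53) = 54, σ(54) = 120, σ(55) = 72, σ(56) = 120, σ(57) = 80, σ(58) = 90, σ(59) = 60, σ(60) = 168, σ(61) = 62, σ(62) = 96, σ(63) = 104, σ(64) = 127, σ(65) = 84, σ(66) = 144, σ(67) = 68, σ(68) = 126, σ(69) = 96, σ(70) = 144, σ(71) = 72, σ(72) = 195, σ(73) = 74, σ(74) = 114, σ(75) = 124, σ(76) = 140, σ(77) = 96, σ(78) = 168, σ(79) = 80, σ(80) = 186, σ(81) = 121, σ(82) = 126, σ(83) = 84, σ(84) = 224, σ(85) = 108, σ(86) = 132, σ(87) = 120, σ(88) = 180, σ(89) = 90, σ(90) = 234, σ(91) = 112, σ(92) = 168, σ(93) = 128, σ(94) = 144, σ(95) = 120, σ(96) = 252, σ(97) = 98, σ(98) = 171, σ(99) = 156, σ(100) = 217, σ(101) = 102, σ(102) = 216, σ(103) = 104, σ(104) = 210, σ(105) = 192, σ(106) = 162, σ(107) = 108, σ(108) = 280, σ(109) = 110, σ(110) = 216, σ(111) = 152, σ(112) = 248, σ(113) = 114, σ(114) = 240, σ(115) = 144, σ(116) = 210, σ(117) = 182, σ(118) = 180, σ(119) = 144, σ(120) = 360, σ(121) = 133, σ(122) = 186, σ(123) = 168, σ(124) = 224, σ(125) = 156, σ(126) = 312, σ(127) = 128, σ(128) = 255, σ(129) = 176, σ(130) = 252, σ(131) = 132, σ(132) = 336, σ(133) = 160, σ(134) = 204, σ(135) = 240, σ(136) = 270, σ(137) = 138, σ(138) = 288, σ(139) = 140, σ(140) = 336, σ(141) = 192, σ(142) = 216, σ(143) = 168, σ(144) = 403, σ(145) = 180, σ(146) = 222, σ(147) = 228, σ(148) = 266, σ(149) = 150, σ(150) = 372, σ(151) = 152, σ(152) = 300, σ(153) = 234, σ(154) = 288, σ(155) = 192, σ(156) = 392, σ(157) = 158, σ(158) = 240, σ(159) = 216, σ(160) = 378, σ(161) = 192, σ(162) = 363, σ(163) = 164, σ(164) = 294, σ(165) = 288, σ(166) = 252, σ(167) = 168, σ(168) = 480, σ(169) = 183, σ(170) = 324, σ(171) = 260, σ(172) = 308, σ(173) = 174, σ(174) = 360, σ(175) = 248, σ(176) = 372, σ(177) = 240, σ(178) = 270, σ(179) = 180, σ(180) = 546, σ(181) = 182, σ(182) = 336, σ(183) = 248, σ(184) = 360, σ(185) = 228, σ(186) = 384, σ(187) = 216, σ(188) = 336, σ(189) = 320, σ(190) = 360, σ(191) = 192, σ(192) = 508, σ(193) = 194, σ(194) = 294, σ(195) = 336, σ(196) = 399, σ(197) = 198, σ(198) = 468, σ(199) = 200. Summing all 199 values: 32579. (Average order: Σ_{n ≤ x} σ(n) ~ (π²/12) x². For x = 199, (π²/12)·199² ≈ 32570.52.)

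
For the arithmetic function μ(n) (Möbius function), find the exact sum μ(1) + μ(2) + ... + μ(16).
Σ_{n ≤ 16} μ(n) = -1

Compute μ(n) for each 1 ≤ n ≤ 16: μ(1) = 1, μ(2) = -1, μ(3) = -1, μ(4) = 0, μ(5) = -1, μ(6) = 1, μ(7) = -1, μ(8) = 0, μ(9) = 0, μ(10) = 1, μ(11) = -1, μ(12) = 0, μ(13) = -1, μ(14) = 1, μ(15) = 1, μ(16) = 0. Summing all 16 values: -1. (Mertens function M(x) = Σ_{n ≤ x} μ(n); on average M(x) should be small (PNT ⟺ M(x) = o(x)).)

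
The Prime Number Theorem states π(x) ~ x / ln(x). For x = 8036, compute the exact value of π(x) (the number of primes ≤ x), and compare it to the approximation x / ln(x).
π(8036) = 1010;  x/ln(x) ≈ 893.71;  relative error ≈ 11.51%.

Directly count primes up to 8036: π(8036) = 1010. The PNT approximation gives 8036/ln(8036) ≈ 8036/8.99169 ≈ 893.71. Relative error (π(x) − x/ln(x)) / π(x) ≈ 11.51%; the approximation is known to undercount slightly (Li(x) is a better estimate).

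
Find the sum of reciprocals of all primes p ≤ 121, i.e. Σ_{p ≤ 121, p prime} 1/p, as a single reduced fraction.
Σ 1/p = 58472171373748331322981543916880425472323867753/31610054640417607788145206291543662493274686990

π(121) = 30, so the primes ≤ 121 are [2, 3, 5, 7, 11, 13, 17, 19, 23, 29, 31, 37, 41, 43, 47, 53, 59, 61, 67, 71, 73, 79, 83, 89, 97, 101, 103, 107, 109, 113]. Summing 1/p over these primes: 58472171373748331322981543916880425472323867753/31610054640417607788145206291543662493274686990 ≈ 1.8498. Mertens estimate ln ln(121) + 0.2615 ≈ 1.8292.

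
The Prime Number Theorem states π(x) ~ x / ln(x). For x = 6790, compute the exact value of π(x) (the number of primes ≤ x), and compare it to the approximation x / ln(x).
π(6790) = 873;  x/ln(x) ≈ 769.56;  relative error ≈ 11.85%.

Directly count primes up to 6790: π(6790) = 873. The PNT approximation gives 6790/ln(6790) ≈ 6790/8.82321 ≈ 769.56. Relative error (π(x) − x/ln(x)) / π(x) ≈ 11.85%; the approximation is known to undercount slightly (Li(x) is a better estimate).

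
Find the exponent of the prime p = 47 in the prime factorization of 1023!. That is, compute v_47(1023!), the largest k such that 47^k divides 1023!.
v_47(1023!) = 21

Legendre's formula: v_p(n!) = Σ_{k ≥ 1} ⌊n / p^k⌋. For p = 47, n = 1023, the terms are:
  ⌊1023/47^1⌋ = ⌊1023/47⌋ = 21
(the next term ⌊1023/47^2⌋ = 0, terminating the sum). Summing: v_47(1023!) = 21 = 21.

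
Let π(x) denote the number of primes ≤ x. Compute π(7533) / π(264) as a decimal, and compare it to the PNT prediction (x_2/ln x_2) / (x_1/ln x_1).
π(7533)/π(264) = 954/56 ≈ 17.0357;  PNT prediction ≈ 17.8228.

π(264) = 56 and π(7533) = 954, so π(7533)/π(264) ≈ 17.0357. The PNT-predicted ratio is (7533/ln(7533)) / (264/ln(264)) ≈ 17.8228. The two agree to within a few percent, as expected.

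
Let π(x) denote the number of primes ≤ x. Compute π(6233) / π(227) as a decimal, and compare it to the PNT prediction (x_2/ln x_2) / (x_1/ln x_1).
π(6233)/π(227) = 811/49 ≈ 16.5510;  PNT prediction ≈ 17.0480.

π(227) = 49 and π(6233) = 811, so π(6233)/π(227) ≈ 16.5510. The PNT-predicted ratio is (6233/ln(6233)) / (227/ln(227)) ≈ 17.0480. The two agree to within a few percent, as expected.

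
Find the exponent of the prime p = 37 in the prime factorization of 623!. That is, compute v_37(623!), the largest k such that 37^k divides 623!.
v_37(623!) = 16

Legendre's formula: v_p(n!) = Σ_{k ≥ 1} ⌊n / p^k⌋. For p = 37, n = 623, the terms are:
  ⌊623/37^1⌋ = ⌊623/37⌋ = 16
(the next term ⌊623/37^2⌋ = 0, terminating the sum). Summing: v_37(623!) = 16 = 16.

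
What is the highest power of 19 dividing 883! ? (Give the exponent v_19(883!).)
v_19(883!) = 48

Legendre's formula: v_p(n!) = Σ_{k ≥ 1} ⌊n / p^k⌋. For p = 19, n = 883, the terms are:
  ⌊883/19^1⌋ = ⌊883/19⌋ = 46
  ⌊883/19^2⌋ = ⌊883/361⌋ = 2
(the next term ⌊883/19^3⌋ = 0, terminating the sum). Summing: v_19(883!) = 46 + 2 = 48.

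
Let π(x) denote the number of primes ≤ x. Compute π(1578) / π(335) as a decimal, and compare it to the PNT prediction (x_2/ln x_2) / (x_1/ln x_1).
π(1578)/π(335) = 248/67 ≈ 3.7015;  PNT prediction ≈ 3.7191.

π(335) = 67 and π(1578) = 248, so π(1578)/π(335) ≈ 3.7015. The PNT-predicted ratio is (1578/ln(1578)) / (335/ln(335)) ≈ 3.7191. The two agree to within a few percent, as expected.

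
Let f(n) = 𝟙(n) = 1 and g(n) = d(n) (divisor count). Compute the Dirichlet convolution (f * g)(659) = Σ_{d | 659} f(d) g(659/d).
(𝟙 * d)(659) = 3

Divisors of 659: [1, 659]. For each d | 659:
  d = 1: 𝟙(1) · d(659/1) = 1 · 2 = 2
  d = 659: 𝟙(659) · d(659/659) = 1 · 1 = 1
Summing: (𝟙 * d)(659) = 2 + 1 = 3.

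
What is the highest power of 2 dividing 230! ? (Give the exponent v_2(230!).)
v_2(230!) = 225

Legendre's formula: v_p(n!) = Σ_{k ≥ 1} ⌊n / p^k⌋. For p = 2, n = 230, the terms are:
  ⌊230/2^1⌋ = ⌊230/2⌋ = 115
  ⌊230/2^2⌋ = ⌊230/4⌋ = 57
  ⌊230/2^3⌋ = ⌊230/8⌋ = 28
  ⌊230/2^4⌋ = ⌊230/16⌋ = 14
  ⌊230/2^5⌋ = ⌊230/32⌋ = 7
  ⌊230/2^6⌋ = ⌊230/64⌋ = 3
  ⌊230/2^7⌋ = ⌊230/128⌋ = 1
(the next term ⌊230/2^8⌋ = 0, terminating the sum). Summing: v_2(230!) = 115 + 57 + 28 + 14 + 7 + 3 + 1 = 225.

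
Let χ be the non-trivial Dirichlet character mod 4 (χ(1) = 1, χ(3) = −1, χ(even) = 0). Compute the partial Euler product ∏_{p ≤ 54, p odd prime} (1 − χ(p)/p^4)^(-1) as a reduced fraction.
∏ = 257364431333305770108011762895409938991497014556861335561/260241495905762991772533773778373936417391479107040051200

The odd primes p ≤ 54 are [3, 5, 7, 11, 13, 17, 19, 23, 29, 31, 37, 41, 43, 47, 53]. For each, χ(p) = 1 if p ≡ 1 mod 4, χ(p) = −1 if p ≡ 3 mod 4. Taking (1 − χ(p)/p^4)^(-1) = p^4/(p^4 − χ(p)): (1 − (-1)/3^4)^(-1) · (1 − (1)/5^4)^(-1) · (1 − (-1)/7^4)^(-1) · (1 − (-1)/11^4)^(-1) · (1 − (1)/13^4)^(-1) · (1 − (1)/17^4)^(-1) · (1 − (-1)/19^4)^(-1) · (1 − (-1)/23^4)^(-1) · (1 − (1)/29^4)^(-1) · (1 − (-1)/31^4)^(-1) · (1 − (1)/37^4)^(-1) · (1 − (1)/41^4)^(-1) · (1 − (-1)/43^4)^(-1) · (1 − (-1)/47^4)^(-1) · (1 − (1)/53^4)^(-1) = 257364431333305770108011762895409938991497014556861335561/260241495905762991772533773778373936417391479107040051200.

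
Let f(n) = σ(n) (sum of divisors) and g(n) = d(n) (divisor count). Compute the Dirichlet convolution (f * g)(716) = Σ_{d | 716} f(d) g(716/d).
(σ * d)(716) = 2912

Divisors of 716: [1, 2, 4, 179, 358, 716]. For each d | 716:
  d = 1: σ(1) · d(716/1) = 1 · 6 = 6
  d = 2: σ(2) · d(716/2) = 3 · 4 = 12
  d = 4: σ(4) · d(716/4) = 7 · 2 = 14
  d = 179: σ(179) · d(716/179) = 180 · 3 = 540
  d = 358: σ(358) · d(716/358) = 540 · 2 = 1080
  d = 716: σ(716) · d(716/716) = 1260 · 1 = 1260
Summing: (σ * d)(716) = 6 + 12 + 14 + 540 + 1080 + 1260 = 2912.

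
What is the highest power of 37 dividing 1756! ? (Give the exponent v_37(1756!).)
v_37(1756!) = 48

Legendre's formula: v_p(n!) = Σ_{k ≥ 1} ⌊n / p^k⌋. For p = 37, n = 1756, the terms are:
  ⌊1756/37^1⌋ = ⌊1756/37⌋ = 47
  ⌊1756/37^2⌋ = ⌊1756/1369⌋ = 1
(the next term ⌊1756/37^3⌋ = 0, terminating the sum). Summing: v_37(1756!) = 47 + 1 = 48.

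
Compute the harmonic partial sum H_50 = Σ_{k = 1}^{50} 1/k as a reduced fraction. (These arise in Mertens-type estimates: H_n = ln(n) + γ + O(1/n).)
H_50 = 13943237577224054960759/3099044504245996706400

Direct summation: H_50 = 1 + 1/2 + ... + 1/50. The least common denominator is lcm(1, ..., 50) = 3099044504245996706400; over this denominator the numerator is 3099044504245996706400 + 1549522252122998353200 + 1033014834748665568800 + 774761126061499176600 + 619808900849199341280 + 516507417374332784400 + 442720643463713815200 + 387380563030749588300 + 344338278249555189600 + 309904450424599670640 + 281731318567817882400 + 258253708687166392200 + 238388038788153592800 + 221360321731856907600 + 206602966949733113760 + 193690281515374794150 + 182296735543882159200 + 172169139124777594800 + 163107605486631405600 + 154952225212299835320 + 147573547821237938400 + 140865659283908941200 + 134741065401999856800 + 129126854343583196100 + 123961780169839868256 + 119194019394076796400 + 114779426083185063200 + 110680160865928453800 + 106863603594689541600 + 103301483474866556880 + 99969177556322474400 + 96845140757687397075 + 93910439522605960800 + 91148367771941079600 + 88544128692742763040 + 86084569562388797400 + 83757959574216127200 + 81553802743315702800 + 79462679596051197600 + 77476112606149917660 + 75586451323073090400 + 73786773910618969200 + 72070802424325504800 + 70432829641954470600 + 68867655649911037920 + 67370532700999928400 + 65937117111616951200 + 64563427171791598050 + 63245806209101973600 + 61980890084919934128 = 13943237577224054960759, so H_50 = 13943237577224054960759/3099044504245996706400 (already in lowest terms) ≈ 4.49921. (The PNT-adjacent estimate ln(50) + γ ≈ 4.48924 matches within O(1/n).)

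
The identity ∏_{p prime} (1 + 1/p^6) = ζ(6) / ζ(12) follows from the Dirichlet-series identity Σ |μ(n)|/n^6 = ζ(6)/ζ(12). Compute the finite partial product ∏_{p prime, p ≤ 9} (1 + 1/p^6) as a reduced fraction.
∏ = 17446405561/17153224200

The primes p ≤ 9 are [2, 3, 5, 7]. For each, (1 + 1/p^6) = (p^6 + 1)/p^6. Multiplying these fractions over p ∈ [2, 3, 5, 7] gives 17446405561/17153224200. (In the limit P → ∞ this tends to ζ(6)/ζ(12).)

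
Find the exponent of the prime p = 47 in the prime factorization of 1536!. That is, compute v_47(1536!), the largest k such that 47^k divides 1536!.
v_47(1536!) = 32

Legendre's formula: v_p(n!) = Σ_{k ≥ 1} ⌊n / p^k⌋. For p = 47, n = 1536, the terms are:
  ⌊1536/47^1⌋ = ⌊1536/47⌋ = 32
(the next term ⌊1536/47^2⌋ = 0, terminating the sum). Summing: v_47(1536!) = 32 = 32.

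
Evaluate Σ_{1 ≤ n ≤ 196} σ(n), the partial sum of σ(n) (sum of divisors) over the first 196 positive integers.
Σ_{n ≤ 196} σ(n) = 31713

Compute σ(n) for each 1 ≤ n ≤ 196: σ(1) = 1, σ(2) = 3, σ(3) = 4, σ(4) = 7, σ(5) = 6, σ(6) = 12, σ(7) = 8, σ(8) = 15, σ(9) = 13, σ(10) = 18, σ(11) = 12, σ(12) = 28, σ(13) = 14, σ(14) = 24, σ(15) = 24, σ(16) = 31, σ(17) = 18, σ(18) = 39, σ(19) = 20, σ(20) = 42, σ(21) = 32, σ(22) = 36, σ(23) = 24, σ(24) = 60, σ(25) = 31, σ(26) = 42, σ(27) = 40, σ(28) = 56, σ(29) = 30, σ(30) = 72, σ(31) = 32, σ(32) = 63, σ(33) = 48, σ(34) = 54, σ(35) = 48, σ(36) = 91, σ(37) = 38, σ(38) = 60, σ(39) = 56, σ(40) = 90, σ(41) = 42, σ(42) = 96, σ(43) = 44, σ(44) = 84, σ(45) = 78, σ(46) = 72, σ(47) = 48, σ(48) = 124, σ(49) = 57, σ(50) = 93, σ(51) = 72, σ(52) = 98, σ(53) = 54, σ(54) = 120, σ(55) = 72, σ(56) = 120, σ(57) = 80, σ(58) = 90, σ(59) = 60, σ(60) = 168, σ(61) = 62, σ(62) = 96, σ(63) = 104, σ(64) = 127, σ(65) = 84, σ(66) = 144, σ(67) = 68, σ(68) = 126, σ(69) = 96, σ(70) = 144, σ(71) = 72, σ(72) = 195, σ(73) = 74, σ(74) = 114, σ(75) = 124, σ(76) = 140, σ(77) = 96, σ(78) = 168, σ(79) = 80, σ(80) = 186, σ(81) = 121, σ(82) = 126, σ(83) = 84, σ(84) = 224, σ(85) = 108, σ(86) = 132, σ(87) = 120, σ(88) = 180, σ(89) = 90, σ(90) = 234, σ(91) = 112, σ(92) = 168, σ(93) = 128, σ(94) = 144, σ(95) = 120, σ(96) = 252, σ(97) = 98, σ(98) = 171, σ(99) = 156, σ(100) = 217, σ(101) = 102, σ(102) = 216, σ(103) = 104, σ(104) = 210, σ(105) = 192, σ(106) = 162, σ(107) = 108, σ(108) = 280, σ(109) = 110, σ(110) = 216, σ(111) = 152, σ(112) = 248, σ(113) = 114, σ(114) = 240, σ(115) = 144, σ(116) = 210, σ(117) = 182, σ(118) = 180, σ(119) = 144, σ(120) = 360, σ(121) = 133, σ(122) = 186, σ(123) = 168, σ(124) = 224, σ(125) = 156, σ(126) = 312, σ(127) = 128, σ(128) = 255, σ(129) = 176, σ(130) = 252, σ(131) = 132, σ(132) = 336, σ(133) = 160, σ(134) = 204, σ(135) = 240, σ(136) = 270, σ(137) = 138, σ(138) = 288, σ(139) = 140, σ(140) = 336, σ(141) = 192, σ(142) = 216, σ(143) = 168, σ(144) = 403, σ(145) = 180, σ(146) = 222, σ(147) = 228, σ(148) = 266, σ(149) = 150, σ(150) = 372, σ(151) = 152, σ(152) = 300, σ(153) = 234, σ(154) = 288, σ(155) = 192, σ(156) = 392, σ(157) = 158, σ(158) = 240, σ(159) = 216, σ(160) = 378, σ(161) = 192, σ(162) = 363, σ(163) = 164, σ(164) = 294, σ(165) = 288, σ(166) = 252, σ(167) = 168, σ(168) = 480, σ(169) = 183, σ(170) = 324, σ(171) = 260, σ(172) = 308, σ(173) = 174, σ(174) = 360, σ(175) = 248, σ(176) = 372, σ(177) = 240, σ(178) = 270, σ(179) = 180, σ(180) = 546, σ(181) = 182, σ(182) = 336, σ(183) = 248, σ(184) = 360, σ(185) = 228, σ(186) = 384, σ(187) = 216, σ(188) = 336, σ(189) = 320, σ(190) = 360, σ(191) = 192, σ(192) = 508, σ(193) = 194, σ(194) = 294, σ(195) = 336, σ(196) = 399. Summing all 196 values: 31713. (Average order: Σ_{n ≤ x} σ(n) ~ (π²/12) x². For x = 196, (π²/12)·196² ≈ 31595.89.)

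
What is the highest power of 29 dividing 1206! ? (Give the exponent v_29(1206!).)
v_29(1206!) = 42

Legendre's formula: v_p(n!) = Σ_{k ≥ 1} ⌊n / p^k⌋. For p = 29, n = 1206, the terms are:
  ⌊1206/29^1⌋ = ⌊1206/29⌋ = 41
  ⌊1206/29^2⌋ = ⌊1206/841⌋ = 1
(the next term ⌊1206/29^3⌋ = 0, terminating the sum). Summing: v_29(1206!) = 41 + 1 = 42.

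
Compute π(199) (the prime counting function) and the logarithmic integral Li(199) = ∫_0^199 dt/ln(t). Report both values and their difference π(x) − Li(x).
π(199) = 46;  Li(199) ≈ 50.00;  π(x) − Li(x) ≈ -4.00.

Direct count of primes ≤ 199 gives π(199) = 46. Numerical evaluation of the logarithmic integral gives Li(199) ≈ 50.00. The difference π(x) − Li(x) ≈ -4.00 is typically negative for small/moderate x (Li(x) overestimates), though Littlewood's theorem shows this sign changes infinitely often.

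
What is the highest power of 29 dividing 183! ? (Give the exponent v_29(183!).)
v_29(183!) = 6

Legendre's formula: v_p(n!) = Σ_{k ≥ 1} ⌊n / p^k⌋. For p = 29, n = 183, the terms are:
  ⌊183/29^1⌋ = ⌊183/29⌋ = 6
(the next term ⌊183/29^2⌋ = 0, terminating the sum). Summing: v_29(183!) = 6 = 6.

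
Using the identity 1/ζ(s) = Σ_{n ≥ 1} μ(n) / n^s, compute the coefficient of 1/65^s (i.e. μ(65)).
μ(65) = 1

Factor n = 65 = 5 · 13. μ(n) = 0 if any exponent ≥ 2 (not squarefree); otherwise μ(n) = (−1)^{ω(n)} where ω(n) is the number of distinct prime factors. Applying: μ(65) = 1.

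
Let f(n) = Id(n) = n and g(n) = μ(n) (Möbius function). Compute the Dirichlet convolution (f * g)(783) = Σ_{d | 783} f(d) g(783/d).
(Id * μ)(783) = 504

Divisors of 783: [1, 3, 9, 27, 29, 87, 261, 783]. For each d | 783:
  d = 1: Id(1) · μ(783/1) = 1 · 0 = 0
  d = 3: Id(3) · μ(783/3) = 3 · 0 = 0
  d = 9: Id(9) · μ(783/9) = 9 · 1 = 9
  d = 27: Id(27) · μ(783/27) = 27 · -1 = -27
  d = 29: Id(29) · μ(783/29) = 29 · 0 = 0
  d = 87: Id(87) · μ(783/87) = 87 · 0 = 0
  d = 261: Id(261) · μ(783/261) = 261 · -1 = -261
  d = 783: Id(783) · μ(783/783) = 783 · 1 = 783
Summing: (Id * μ)(783) = 0 + 0 + 9 + -27 + 0 + 0 + -261 + 783 = 504.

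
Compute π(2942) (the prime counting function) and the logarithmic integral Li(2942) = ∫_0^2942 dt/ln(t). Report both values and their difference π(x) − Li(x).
π(2942) = 424;  Li(2942) ≈ 435.51;  π(x) − Li(x) ≈ -11.51.

Direct count of primes ≤ 2942 gives π(2942) = 424. Numerical evaluation of the logarithmic integral gives Li(2942) ≈ 435.51. The difference π(x) − Li(x) ≈ -11.51 is typically negative for small/moderate x (Li(x) overestimates), though Littlewood's theorem shows this sign changes infinitely often.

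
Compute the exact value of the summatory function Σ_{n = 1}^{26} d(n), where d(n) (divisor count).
Σ_{n ≤ 26} d(n) = 91

Compute d(n) for each 1 ≤ n ≤ 26: d(1) = 1, d(2) = 2, d(3) = 2, d(4) = 3, d(5) = 2, d(6) = 4, d(7) = 2, d(8) = 4, d(9) = 3, d(10) = 4, d(11) = 2, d(12) = 6, d(13) = 2, d(14) = 4, d(15) = 4, d(16) = 5, d(17) = 2, d(18) = 6, d(19) = 2, d(20) = 6, d(21) = 4, d(22) = 4, d(23) = 2, d(24) = 8, d(25) = 3, d(26) = 4. Summing all 26 values: 91. (Dirichlet's divisor formula: Σ_{n ≤ x} d(n) = x ln(x) + (2γ − 1) x + O(√x). For x = 26, the asymptotic estimate is ≈ 88.73.)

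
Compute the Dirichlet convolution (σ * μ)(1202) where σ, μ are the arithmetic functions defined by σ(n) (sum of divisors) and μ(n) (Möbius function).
(σ * μ)(1202) = 1202

Divisors of 1202: [1, 2, 601, 1202]. For each d | 1202:
  d = 1: σ(1) · μ(1202/1) = 1 · 1 = 1
  d = 2: σ(2) · μ(1202/2) = 3 · -1 = -3
  d = 601: σ(601) · μ(1202/601) = 602 · -1 = -602
  d = 1202: σ(1202) · μ(1202/1202) = 1806 · 1 = 1806
Summing: (σ * μ)(1202) = 1 + -3 + -602 + 1806 = 1202.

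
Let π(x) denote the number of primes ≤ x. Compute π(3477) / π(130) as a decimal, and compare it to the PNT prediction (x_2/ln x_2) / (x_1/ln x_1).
π(3477)/π(130) = 487/31 ≈ 15.7097;  PNT prediction ≈ 15.9663.

π(130) = 31 and π(3477) = 487, so π(3477)/π(130) ≈ 15.7097. The PNT-predicted ratio is (3477/ln(3477)) / (130/ln(130)) ≈ 15.9663. The two agree to within a few percent, as expected.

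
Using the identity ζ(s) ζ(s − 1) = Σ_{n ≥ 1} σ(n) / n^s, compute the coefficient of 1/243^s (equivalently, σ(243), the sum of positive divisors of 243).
σ(243) = 364

In the product (Σ m^0/m^s)(Σ k / k^s) = Σ (Σ_{d | n} d) / n^s, the coefficient of 1/n^s is σ(n) = Σ_{d | n} d. For n = 243, divisors are [1, 3, 9, 27, 81, 243]; summing: σ(243) = 364.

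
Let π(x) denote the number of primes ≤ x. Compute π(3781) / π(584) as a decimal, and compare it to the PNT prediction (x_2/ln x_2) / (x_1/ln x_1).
π(3781)/π(584) = 526/106 ≈ 4.9623;  PNT prediction ≈ 5.0063.

π(584) = 106 and π(3781) = 526, so π(3781)/π(584) ≈ 4.9623. The PNT-predicted ratio is (3781/ln(3781)) / (584/ln(584)) ≈ 5.0063. The two agree to within a few percent, as expected.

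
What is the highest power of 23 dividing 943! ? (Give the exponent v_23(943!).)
v_23(943!) = 42

Legendre's formula: v_p(n!) = Σ_{k ≥ 1} ⌊n / p^k⌋. For p = 23, n = 943, the terms are:
  ⌊943/23^1⌋ = ⌊943/23⌋ = 41
  ⌊943/23^2⌋ = ⌊943/529⌋ = 1
(the next term ⌊943/23^3⌋ = 0, terminating the sum). Summing: v_23(943!) = 41 + 1 = 42.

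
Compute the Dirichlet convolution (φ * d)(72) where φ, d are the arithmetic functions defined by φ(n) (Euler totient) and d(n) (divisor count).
(φ * d)(72) = 195

Divisors of 72: [1, 2, 3, 4, 6, 8, 9, 12, 18, 24, 36, 72]. For each d | 72:
  d = 1: φ(1) · d(72/1) = 1 · 12 = 12
  d = 2: φ(2) · d(72/2) = 1 · 9 = 9
  d = 3: φ(3) · d(72/3) = 2 · 8 = 16
  d = 4: φ(4) · d(72/4) = 2 · 6 = 12
  d = 6: φ(6) · d(72/6) = 2 · 6 = 12
  d = 8: φ(8) · d(72/8) = 4 · 3 = 12
  d = 9: φ(9) · d(72/9) = 6 · 4 = 24
  d = 12: φ(12) · d(72/12) = 4 · 4 = 16
  d = 18: φ(18) · d(72/18) = 6 · 3 = 18
  d = 24: φ(24) · d(72/24) = 8 · 2 = 16
  d = 36: φ(36) · d(72/36) = 12 · 2 = 24
  d = 72: φ(72) · d(72/72) = 24 · 1 = 24
Summing: (φ * d)(72) = 12 + 9 + 16 + 12 + 12 + 12 + 24 + 16 + 18 + 16 + 24 + 24 = 195.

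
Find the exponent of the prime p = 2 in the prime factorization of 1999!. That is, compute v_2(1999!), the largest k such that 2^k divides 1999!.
v_2(1999!) = 1990

Legendre's formula: v_p(n!) = Σ_{k ≥ 1} ⌊n / p^k⌋. For p = 2, n = 1999, the terms are:
  ⌊1999/2^1⌋ = ⌊1999/2⌋ = 999
  ⌊1999/2^2⌋ = ⌊1999/4⌋ = 499
  ⌊1999/2^3⌋ = ⌊1999/8⌋ = 249
  ⌊1999/2^4⌋ = ⌊1999/16⌋ = 124
  ⌊1999/2^5⌋ = ⌊1999/32⌋ = 62
  ⌊1999/2^6⌋ = ⌊1999/64⌋ = 31
  ⌊1999/2^7⌋ = ⌊1999/128⌋ = 15
  ⌊1999/2^8⌋ = ⌊1999/256⌋ = 7
  ⌊1999/2^9⌋ = ⌊1999/512⌋ = 3
  ⌊1999/2^10⌋ = ⌊1999/1024⌋ = 1
(the next term ⌊1999/2^11⌋ = 0, terminating the sum). Summing: v_2(1999!) = 999 + 499 + 249 + 124 + 62 + 31 + 15 + 7 + 3 + 1 = 1990.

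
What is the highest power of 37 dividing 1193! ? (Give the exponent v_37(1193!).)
v_37(1193!) = 32

Legendre's formula: v_p(n!) = Σ_{k ≥ 1} ⌊n / p^k⌋. For p = 37, n = 1193, the terms are:
  ⌊1193/37^1⌋ = ⌊1193/37⌋ = 32
(the next term ⌊1193/37^2⌋ = 0, terminating the sum). Summing: v_37(1193!) = 32 = 32.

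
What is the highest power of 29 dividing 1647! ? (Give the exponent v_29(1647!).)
v_29(1647!) = 57

Legendre's formula: v_p(n!) = Σ_{k ≥ 1} ⌊n / p^k⌋. For p = 29, n = 1647, the terms are:
  ⌊1647/29^1⌋ = ⌊1647/29⌋ = 56
  ⌊1647/29^2⌋ = ⌊1647/841⌋ = 1
(the next term ⌊1647/29^3⌋ = 0, terminating the sum). Summing: v_29(1647!) = 56 + 1 = 57.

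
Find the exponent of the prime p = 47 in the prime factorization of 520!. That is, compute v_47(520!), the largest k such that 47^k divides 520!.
v_47(520!) = 11

Legendre's formula: v_p(n!) = Σ_{k ≥ 1} ⌊n / p^k⌋. For p = 47, n = 520, the terms are:
  ⌊520/47^1⌋ = ⌊520/47⌋ = 11
(the next term ⌊520/47^2⌋ = 0, terminating the sum). Summing: v_47(520!) = 11 = 11.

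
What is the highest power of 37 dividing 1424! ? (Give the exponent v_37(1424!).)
v_37(1424!) = 39

Legendre's formula: v_p(n!) = Σ_{k ≥ 1} ⌊n / p^k⌋. For p = 37, n = 1424, the terms are:
  ⌊1424/37^1⌋ = ⌊1424/37⌋ = 38
  ⌊1424/37^2⌋ = ⌊1424/1369⌋ = 1
(the next term ⌊1424/37^3⌋ = 0, terminating the sum). Summing: v_37(1424!) = 38 + 1 = 39.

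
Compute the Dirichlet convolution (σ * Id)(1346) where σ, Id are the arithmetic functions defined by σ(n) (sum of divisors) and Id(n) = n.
(σ * Id)(1346) = 6735

Divisors of 1346: [1, 2, 673, 1346]. For each d | 1346:
  d = 1: σ(1) · Id(1346/1) = 1 · 1346 = 1346
  d = 2: σ(2) · Id(1346/2) = 3 · 673 = 2019
  d = 673: σ(673) · Id(1346/673) = 674 · 2 = 1348
  d = 1346: σ(1346) · Id(1346/1346) = 2022 · 1 = 2022
Summing: (σ * Id)(1346) = 1346 + 2019 + 1348 + 2022 = 6735.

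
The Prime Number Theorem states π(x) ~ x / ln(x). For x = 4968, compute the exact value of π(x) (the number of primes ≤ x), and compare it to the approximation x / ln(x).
π(4968) = 664;  x/ln(x) ≈ 583.73;  relative error ≈ 12.09%.

Directly count primes up to 4968: π(4968) = 664. The PNT approximation gives 4968/ln(4968) ≈ 4968/8.51077 ≈ 583.73. Relative error (π(x) − x/ln(x)) / π(x) ≈ 12.09%; the approximation is known to undercount slightly (Li(x) is a better estimate).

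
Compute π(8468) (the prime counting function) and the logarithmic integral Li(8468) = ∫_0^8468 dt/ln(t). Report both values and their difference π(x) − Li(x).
π(8468) = 1059;  Li(8468) ≈ 1078.32;  π(x) − Li(x) ≈ -19.32.

Direct count of primes ≤ 8468 gives π(8468) = 1059. Numerical evaluation of the logarithmic integral gives Li(8468) ≈ 1078.32. The difference π(x) − Li(x) ≈ -19.32 is typically negative for small/moderate x (Li(x) overestimates), though Littlewood's theorem shows this sign changes infinitely often.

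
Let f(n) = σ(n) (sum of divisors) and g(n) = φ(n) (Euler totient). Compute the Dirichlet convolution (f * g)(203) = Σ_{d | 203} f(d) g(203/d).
(σ * φ)(203) = 812

Divisors of 203: [1, 7, 29, 203]. For each d | 203:
  d = 1: σ(1) · φ(203/1) = 1 · 168 = 168
  d = 7: σ(7) · φ(203/7) = 8 · 28 = 224
  d = 29: σ(29) · φ(203/29) = 30 · 6 = 180
  d = 203: σ(203) · φ(203/203) = 240 · 1 = 240
Summing: (σ * φ)(203) = 168 + 224 + 180 + 240 = 812.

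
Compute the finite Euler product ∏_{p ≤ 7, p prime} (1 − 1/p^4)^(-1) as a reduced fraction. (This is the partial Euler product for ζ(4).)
∏ = 7203/6656

The primes p ≤ 7 are [2, 3, 5, 7]. For each prime, (1 − 1/p^4)^(-1) = p^4 / (p^4 − 1). The product is (1 − 1/2^4)^(-1), (1 − 1/3^4)^(-1), (1 − 1/5^4)^(-1), (1 − 1/7^4)^(-1) = ∏ p^4 / (p^4 − 1) = 7203/6656.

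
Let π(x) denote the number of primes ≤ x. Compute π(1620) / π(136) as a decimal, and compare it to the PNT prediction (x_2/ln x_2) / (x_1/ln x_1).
π(1620)/π(136) = 256/32 ≈ 8.0000;  PNT prediction ≈ 7.9184.

π(136) = 32 and π(1620) = 256, so π(1620)/π(136) ≈ 8.0000. The PNT-predicted ratio is (1620/ln(1620)) / (136/ln(136)) ≈ 7.9184. The two agree to within a few percent, as expected.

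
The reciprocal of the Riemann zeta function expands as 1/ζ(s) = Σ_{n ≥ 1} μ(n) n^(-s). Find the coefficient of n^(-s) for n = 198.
μ(198) = 0

Factor n = 198 = 2 · 3^2 · 11. μ(n) = 0 if any exponent ≥ 2 (not squarefree); otherwise μ(n) = (−1)^{ω(n)} where ω(n) is the number of distinct prime factors. Applying: μ(198) = 0.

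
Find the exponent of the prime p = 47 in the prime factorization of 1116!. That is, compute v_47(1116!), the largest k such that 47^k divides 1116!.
v_47(1116!) = 23

Legendre's formula: v_p(n!) = Σ_{k ≥ 1} ⌊n / p^k⌋. For p = 47, n = 1116, the terms are:
  ⌊1116/47^1⌋ = ⌊1116/47⌋ = 23
(the next term ⌊1116/47^2⌋ = 0, terminating the sum). Summing: v_47(1116!) = 23 = 23.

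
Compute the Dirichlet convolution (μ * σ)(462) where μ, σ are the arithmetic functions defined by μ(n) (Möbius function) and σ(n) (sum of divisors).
(μ * σ)(462) = 462

Divisors of 462: [1, 2, 3, 6, 7, 11, 14, 21, 22, 33, 42, 66, 77, 154, 231, 462]. For each d | 462:
  d = 1: μ(1) · σ(462/1) = 1 · 1152 = 1152
  d = 2: μ(2) · σ(462/2) = -1 · 384 = -384
  d = 3: μ(3) · σ(462/3) = -1 · 288 = -288
  d = 6: μ(6) · σ(462/6) = 1 · 96 = 96
  d = 7: μ(7) · σ(462/7) = -1 · 144 = -144
  d = 11: μ(11) · σ(462/11) = -1 · 96 = -96
  d = 14: μ(14) · σ(462/14) = 1 · 48 = 48
  d = 21: μ(21) · σ(462/21) = 1 · 36 = 36
  d = 22: μ(22) · σ(462/22) = 1 · 32 = 32
  d = 33: μ(33) · σ(462/33) = 1 · 24 = 24
  d = 42: μ(42) · σ(462/42) = -1 · 12 = -12
  d = 66: μ(66) · σ(462/66) = -1 · 8 = -8
  d = 77: μ(77) · σ(462/77) = 1 · 12 = 12
  d = 154: μ(154) · σ(462/154) = -1 · 4 = -4
  d = 231: μ(231) · σ(462/231) = -1 · 3 = -3
  d = 462: μ(462) · σ(462/462) = 1 · 1 = 1
Summing: (μ * σ)(462) = 1152 + -384 + -288 + 96 + -144 + -96 + 48 + 36 + 32 + 24 + -12 + -8 + 12 + -4 + -3 + 1 = 462.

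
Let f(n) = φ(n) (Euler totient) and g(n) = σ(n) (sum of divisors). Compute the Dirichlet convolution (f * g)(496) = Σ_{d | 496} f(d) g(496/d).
(φ * σ)(496) = 4960

Divisors of 496: [1, 2, 4, 8, 16, 31, 62, 124, 248, 496]. For each d | 496:
  d = 1: φ(1) · σ(496/1) = 1 · 992 = 992
  d = 2: φ(2) · σ(496/2) = 1 · 480 = 480
  d = 4: φ(4) · σ(496/4) = 2 · 224 = 448
  d = 8: φ(8) · σ(496/8) = 4 · 96 = 384
  d = 16: φ(16) · σ(496/16) = 8 · 32 = 256
  d = 31: φ(31) · σ(496/31) = 30 · 31 = 930
  d = 62: φ(62) · σ(496/62) = 30 · 15 = 450
  d = 124: φ(124) · σ(496/124) = 60 · 7 = 420
  d = 248: φ(248) · σ(496/248) = 120 · 3 = 360
  d = 496: φ(496) · σ(496/496) = 240 · 1 = 240
Summing: (φ * σ)(496) = 992 + 480 + 448 + 384 + 256 + 930 + 450 + 420 + 360 + 240 = 4960.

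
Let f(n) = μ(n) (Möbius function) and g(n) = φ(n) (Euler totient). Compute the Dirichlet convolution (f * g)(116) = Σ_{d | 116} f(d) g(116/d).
(μ * φ)(116) = 27

Divisors of 116: [1, 2, 4, 29, 58, 116]. For each d | 116:
  d = 1: μ(1) · φ(116/1) = 1 · 56 = 56
  d = 2: μ(2) · φ(116/2) = -1 · 28 = -28
  d = 4: μ(4) · φ(116/4) = 0 · 28 = 0
  d = 29: μ(29) · φ(116/29) = -1 · 2 = -2
  d = 58: μ(58) · φ(116/58) = 1 · 1 = 1
  d = 116: μ(116) · φ(116/116) = 0 · 1 = 0
Summing: (μ * φ)(116) = 56 + -28 + 0 + -2 + 1 + 0 = 27.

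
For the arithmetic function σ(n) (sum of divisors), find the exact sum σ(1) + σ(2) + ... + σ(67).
Σ_{n ≤ 67} σ(n) = 3699

Compute σ(n) for each 1 ≤ n ≤ 67: σ(1) = 1, σ(2) = 3, σ(3) = 4, σ(4) = 7, σ(5) = 6, σ(6) = 12, σ(7) = 8, σ(8) = 15, σ(9) = 13, σ(10) = 18, σ(11) = 12, σ(12) = 28, σ(13) = 14, σ(14) = 24, σ(15) = 24, σ(16) = 31, σ(17) = 18, σ(18) = 39, σ(19) = 20, σ(20) = 42, σ(21) = 32, σ(22) = 36, σ(23) = 24, σ(24) = 60, σ(25) = 31, σ(26) = 42, σ(27) = 40, σ(28) = 56, σ(29) = 30, σ(30) = 72, σ(31) = 32, σ(32) = 63, σ(33) = 48, σ(34) = 54, σ(35) = 48, σ(36) = 91, σ(37) = 38, σ(38) = 60, σ(39) = 56, σ(40) = 90, σ(41) = 42, σ(42) = 96, σ(43) = 44, σ(44) = 84, σ(45) = 78, σ(46) = 72, σ(47) = 48, σ(48) = 124, σ(49) = 57, σ(50) = 93, σ(51) = 72, σ(52) = 98, σ(53) = 54, σ(54) = 120, σ(55) = 72, σ(56) = 120, σ(57) = 80, σ(58) = 90, σ(59) = 60, σ(60) = 168, σ(61) = 62, σ(62) = 96, σ(63) = 104, σ(64) = 127, σ(65) = 84, σ(66) = 144, σ(67) = 68. Summing all 67 values: 3699. (Average order: Σ_{n ≤ x} σ(n) ~ (π²/12) x². For x = 67, (π²/12)·67² ≈ 3692.05.)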